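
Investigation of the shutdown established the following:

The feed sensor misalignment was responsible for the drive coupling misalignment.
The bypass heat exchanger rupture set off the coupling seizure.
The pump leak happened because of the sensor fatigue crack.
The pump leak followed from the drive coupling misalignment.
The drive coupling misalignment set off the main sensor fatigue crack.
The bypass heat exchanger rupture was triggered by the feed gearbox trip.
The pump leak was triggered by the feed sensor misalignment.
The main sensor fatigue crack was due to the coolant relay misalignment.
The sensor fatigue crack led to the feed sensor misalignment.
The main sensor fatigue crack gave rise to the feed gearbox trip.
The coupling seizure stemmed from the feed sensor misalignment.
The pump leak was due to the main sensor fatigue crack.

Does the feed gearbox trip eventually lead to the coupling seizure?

Yes

There is a causal chain: the feed gearbox trip → the bypass heat exchanger rupture → the coupling seizure.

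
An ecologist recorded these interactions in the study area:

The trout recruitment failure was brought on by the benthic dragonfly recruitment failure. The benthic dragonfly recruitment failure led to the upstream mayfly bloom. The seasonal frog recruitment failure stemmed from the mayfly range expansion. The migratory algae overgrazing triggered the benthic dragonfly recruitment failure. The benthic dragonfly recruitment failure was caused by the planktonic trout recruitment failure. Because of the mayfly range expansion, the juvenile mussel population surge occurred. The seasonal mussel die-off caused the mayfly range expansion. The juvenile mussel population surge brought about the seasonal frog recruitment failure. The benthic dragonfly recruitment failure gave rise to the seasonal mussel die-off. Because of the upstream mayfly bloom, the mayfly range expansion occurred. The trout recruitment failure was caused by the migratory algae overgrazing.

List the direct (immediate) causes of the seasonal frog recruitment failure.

Upstream contributors include the migratory algae overgrazing, the benthic dragonfly recruitment failure, the seasonal mussel die-off, the upstream mayfly bloom, the planktonic trout recruitment failure, but only the juvenile mussel population surge, the mayfly range expansion feed directly into the seasonal frog recruitment failure.

the juvenile mussel population surge, the mayfly range expansion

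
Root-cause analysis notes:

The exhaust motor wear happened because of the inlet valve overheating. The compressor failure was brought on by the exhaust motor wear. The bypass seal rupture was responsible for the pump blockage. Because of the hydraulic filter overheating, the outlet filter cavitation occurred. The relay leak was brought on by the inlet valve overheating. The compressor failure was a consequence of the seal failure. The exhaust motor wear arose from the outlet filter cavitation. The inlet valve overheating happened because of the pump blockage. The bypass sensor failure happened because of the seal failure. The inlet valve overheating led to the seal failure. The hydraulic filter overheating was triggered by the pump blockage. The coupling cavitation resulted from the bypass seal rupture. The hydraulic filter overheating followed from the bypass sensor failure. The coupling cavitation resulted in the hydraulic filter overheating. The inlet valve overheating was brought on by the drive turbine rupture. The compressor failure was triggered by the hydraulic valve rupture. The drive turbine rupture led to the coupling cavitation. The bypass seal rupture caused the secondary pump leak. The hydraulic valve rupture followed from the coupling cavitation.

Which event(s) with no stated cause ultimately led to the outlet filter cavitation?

Tracing upstream from the outlet filter cavitation: the outlet filter cavitation ← the hydraulic filter overheating ← the coupling cavitation ← the drive turbine rupture.
A separate upstream branch: the outlet filter cavitation ← the hydraulic filter overheating ← the pump blockage ← the bypass seal rupture.
Each of those chain origins has no stated cause.

the bypass seal rupture, the drive turbine rupture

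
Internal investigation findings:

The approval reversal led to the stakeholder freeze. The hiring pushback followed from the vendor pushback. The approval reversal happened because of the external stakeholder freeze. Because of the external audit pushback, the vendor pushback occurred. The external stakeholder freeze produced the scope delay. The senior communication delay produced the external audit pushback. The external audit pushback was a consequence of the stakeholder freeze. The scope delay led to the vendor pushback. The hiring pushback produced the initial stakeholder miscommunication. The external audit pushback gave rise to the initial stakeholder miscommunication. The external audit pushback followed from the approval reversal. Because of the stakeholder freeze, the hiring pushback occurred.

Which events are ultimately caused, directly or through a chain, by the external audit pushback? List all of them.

Direct effects: the vendor pushback, the initial stakeholder miscommunication.
2 steps out: the hiring pushback.
Not reachable from it: the external stakeholder freeze, the approval reversal, the scope delay, the stakeholder freeze, the senior communication delay.

the hiring pushback, the initial stakeholder miscommunication, the vendor pushback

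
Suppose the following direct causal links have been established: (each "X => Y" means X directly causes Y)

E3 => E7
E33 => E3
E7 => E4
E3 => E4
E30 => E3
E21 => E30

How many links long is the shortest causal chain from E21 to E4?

3

Shortest chain: E21 → E30 → E3 → E4.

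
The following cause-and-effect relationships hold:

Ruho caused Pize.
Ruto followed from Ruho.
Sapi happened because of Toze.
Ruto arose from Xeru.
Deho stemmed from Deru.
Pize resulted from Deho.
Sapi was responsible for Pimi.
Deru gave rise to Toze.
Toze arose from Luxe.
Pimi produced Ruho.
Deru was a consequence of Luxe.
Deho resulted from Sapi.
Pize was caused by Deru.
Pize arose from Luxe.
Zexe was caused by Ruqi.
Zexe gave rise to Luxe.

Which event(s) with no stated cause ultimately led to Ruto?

Tracing upstream from Ruto: Ruto ← Ruho ← Pimi ← Sapi ← Toze ← Luxe ← Zexe ← Ruqi.
A separate upstream branch: Ruto ← Xeru.
Each of those chain origins has no stated cause.

Ruqi, Xeru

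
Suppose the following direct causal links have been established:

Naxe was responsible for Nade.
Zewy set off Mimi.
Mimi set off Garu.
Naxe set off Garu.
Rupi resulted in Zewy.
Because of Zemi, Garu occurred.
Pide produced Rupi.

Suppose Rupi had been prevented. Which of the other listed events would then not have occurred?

Downstream of Rupi: Zewy, Mimi, Garu.
Of those, still caused via another path: Garu.
The remainder have no surviving cause.

Mimi, Zewy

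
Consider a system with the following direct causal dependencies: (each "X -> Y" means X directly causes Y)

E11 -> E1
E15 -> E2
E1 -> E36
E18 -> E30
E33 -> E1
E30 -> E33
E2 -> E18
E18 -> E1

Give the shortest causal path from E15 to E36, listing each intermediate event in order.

E15 → E2 → E18 → E1 → E36

E15 → E2
E2 → E18
E18 → E1
E1 → E36
Length: 4 steps.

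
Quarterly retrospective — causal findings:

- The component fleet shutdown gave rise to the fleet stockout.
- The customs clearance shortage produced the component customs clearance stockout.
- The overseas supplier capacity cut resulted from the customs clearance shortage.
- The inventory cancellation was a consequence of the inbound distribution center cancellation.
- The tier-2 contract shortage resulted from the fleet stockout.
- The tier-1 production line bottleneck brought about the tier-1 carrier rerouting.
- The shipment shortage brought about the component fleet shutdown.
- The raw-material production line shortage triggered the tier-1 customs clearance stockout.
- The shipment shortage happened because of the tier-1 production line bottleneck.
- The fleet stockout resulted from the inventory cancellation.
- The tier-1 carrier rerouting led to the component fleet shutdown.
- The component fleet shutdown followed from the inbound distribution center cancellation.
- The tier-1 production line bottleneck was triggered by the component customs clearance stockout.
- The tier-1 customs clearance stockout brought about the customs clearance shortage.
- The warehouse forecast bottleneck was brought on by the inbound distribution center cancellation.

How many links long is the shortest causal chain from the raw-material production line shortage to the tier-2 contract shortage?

8

Shortest chain: the raw-material production line shortage → the tier-1 customs clearance stockout → the customs clearance shortage → the component customs clearance stockout → the tier-1 production line bottleneck → the shipment shortage → the component fleet shutdown → the fleet stockout → the tier-2 contract shortage.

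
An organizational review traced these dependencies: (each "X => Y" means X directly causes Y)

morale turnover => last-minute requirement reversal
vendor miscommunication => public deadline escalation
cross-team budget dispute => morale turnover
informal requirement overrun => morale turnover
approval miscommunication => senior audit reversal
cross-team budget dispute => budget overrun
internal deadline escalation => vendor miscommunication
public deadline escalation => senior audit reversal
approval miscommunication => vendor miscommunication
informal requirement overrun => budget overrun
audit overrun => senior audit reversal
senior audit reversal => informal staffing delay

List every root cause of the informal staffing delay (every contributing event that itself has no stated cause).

Tracing upstream from the informal staffing delay: the informal staffing delay ← the senior audit reversal ← the public deadline escalation ← the vendor miscommunication ← the internal deadline escalation.
A separate upstream branch: the informal staffing delay ← the senior audit reversal ← the approval miscommunication.
A separate upstream branch: the informal staffing delay ← the senior audit reversal ← the audit overrun.
Each of those chain origins has no stated cause.

the approval miscommunication, the audit overrun, the internal deadline escalation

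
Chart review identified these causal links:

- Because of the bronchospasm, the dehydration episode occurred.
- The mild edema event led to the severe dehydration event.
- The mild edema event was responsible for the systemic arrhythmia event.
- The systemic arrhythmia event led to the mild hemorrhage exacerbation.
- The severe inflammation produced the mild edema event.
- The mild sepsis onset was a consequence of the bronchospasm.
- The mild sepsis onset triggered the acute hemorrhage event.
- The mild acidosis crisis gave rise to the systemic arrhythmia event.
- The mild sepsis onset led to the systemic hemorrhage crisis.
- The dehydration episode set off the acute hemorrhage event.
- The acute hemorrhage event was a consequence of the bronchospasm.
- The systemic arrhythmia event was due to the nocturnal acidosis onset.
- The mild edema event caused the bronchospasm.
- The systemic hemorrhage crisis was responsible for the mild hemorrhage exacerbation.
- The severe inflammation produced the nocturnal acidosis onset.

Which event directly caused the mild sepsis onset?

Upstream contributors include the severe inflammation, the mild edema event, but only the bronchospasm feeds directly into the mild sepsis onset.

the bronchospasm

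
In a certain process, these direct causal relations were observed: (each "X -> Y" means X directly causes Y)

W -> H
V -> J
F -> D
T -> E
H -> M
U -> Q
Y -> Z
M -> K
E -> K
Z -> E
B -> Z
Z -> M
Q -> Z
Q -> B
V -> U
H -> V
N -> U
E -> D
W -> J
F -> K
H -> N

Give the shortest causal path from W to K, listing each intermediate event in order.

W → H → M → K

W → H
H → M
M → K
Length: 3 steps.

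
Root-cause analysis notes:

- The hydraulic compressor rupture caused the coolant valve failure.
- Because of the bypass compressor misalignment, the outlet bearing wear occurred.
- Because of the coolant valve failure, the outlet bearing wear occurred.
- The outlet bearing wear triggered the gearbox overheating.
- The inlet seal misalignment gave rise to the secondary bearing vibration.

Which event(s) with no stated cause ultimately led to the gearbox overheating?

Tracing upstream from the gearbox overheating: the gearbox overheating ← the outlet bearing wear ← the bypass compressor misalignment.
A separate upstream branch: the gearbox overheating ← the outlet bearing wear ← the coolant valve failure ← the hydraulic compressor rupture.
Each of those chain origins has no stated cause.

the bypass compressor misalignment, the hydraulic compressor rupture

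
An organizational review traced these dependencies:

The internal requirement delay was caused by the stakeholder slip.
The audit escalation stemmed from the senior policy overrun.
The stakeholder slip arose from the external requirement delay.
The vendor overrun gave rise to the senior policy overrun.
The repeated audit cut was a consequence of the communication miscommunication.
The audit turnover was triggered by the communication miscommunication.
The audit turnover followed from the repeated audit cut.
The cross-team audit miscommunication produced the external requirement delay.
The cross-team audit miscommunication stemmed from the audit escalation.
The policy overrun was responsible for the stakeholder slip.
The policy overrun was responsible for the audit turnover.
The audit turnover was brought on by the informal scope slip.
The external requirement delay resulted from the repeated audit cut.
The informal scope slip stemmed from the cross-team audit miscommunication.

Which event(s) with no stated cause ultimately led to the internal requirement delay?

Tracing upstream from the internal requirement delay: the internal requirement delay ← the stakeholder slip ← the external requirement delay ← the cross-team audit miscommunication ← the audit escalation ← the senior policy overrun ← the vendor overrun.
A separate upstream branch: the internal requirement delay ← the stakeholder slip ← the policy overrun.
A separate upstream branch: the internal requirement delay ← the stakeholder slip ← the external requirement delay ← the repeated audit cut ← the communication miscommunication.
Each of those chain origins has no stated cause.

the communication miscommunication, the policy overrun, the vendor overrun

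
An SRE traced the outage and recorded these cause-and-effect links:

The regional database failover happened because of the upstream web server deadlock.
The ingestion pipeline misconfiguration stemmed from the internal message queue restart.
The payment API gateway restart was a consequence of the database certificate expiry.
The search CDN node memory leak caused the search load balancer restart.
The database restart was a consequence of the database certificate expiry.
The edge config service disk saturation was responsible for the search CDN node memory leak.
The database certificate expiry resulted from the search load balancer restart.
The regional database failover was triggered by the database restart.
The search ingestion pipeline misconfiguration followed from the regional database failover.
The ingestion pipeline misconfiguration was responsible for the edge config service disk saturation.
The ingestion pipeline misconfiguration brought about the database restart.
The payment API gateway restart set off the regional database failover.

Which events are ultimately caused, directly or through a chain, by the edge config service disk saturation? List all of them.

Direct effects: the search CDN node memory leak.
2 steps out: the search load balancer restart.
3 steps out: the database certificate expiry.
4 steps out: the payment API gateway restart, the database restart.
5 steps out: the regional database failover.
6 steps out: the search ingestion pipeline misconfiguration.
Not reachable from it: the internal message queue restart, the ingestion pipeline misconfiguration, the upstream web server deadlock.

the database certificate expiry, the database restart, the payment API gateway restart, the regional database failover, the search CDN node memory leak, the search ingestion pipeline misconfiguration, the search load balancer restart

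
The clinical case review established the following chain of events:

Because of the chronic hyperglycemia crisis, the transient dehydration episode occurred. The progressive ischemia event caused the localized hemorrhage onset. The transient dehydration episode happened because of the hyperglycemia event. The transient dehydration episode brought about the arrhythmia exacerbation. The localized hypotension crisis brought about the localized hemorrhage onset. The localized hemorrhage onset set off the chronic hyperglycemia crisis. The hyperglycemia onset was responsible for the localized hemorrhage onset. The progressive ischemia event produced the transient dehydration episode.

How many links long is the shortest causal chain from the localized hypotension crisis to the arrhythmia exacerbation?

4

Shortest chain: the localized hypotension crisis → the localized hemorrhage onset → the chronic hyperglycemia crisis → the transient dehydration episode → the arrhythmia exacerbation.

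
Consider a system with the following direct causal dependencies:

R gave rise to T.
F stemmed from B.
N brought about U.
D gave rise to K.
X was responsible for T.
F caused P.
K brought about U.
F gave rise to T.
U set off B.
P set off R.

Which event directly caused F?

B

Upstream contributors include D, K, N, U, but only B feeds directly into F.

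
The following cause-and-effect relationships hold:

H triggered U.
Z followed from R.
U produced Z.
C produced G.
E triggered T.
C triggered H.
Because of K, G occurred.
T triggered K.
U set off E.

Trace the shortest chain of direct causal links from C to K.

C → H
H → U
U → E
E → T
T → K
Length: 5 steps.

C → H → U → E → T → K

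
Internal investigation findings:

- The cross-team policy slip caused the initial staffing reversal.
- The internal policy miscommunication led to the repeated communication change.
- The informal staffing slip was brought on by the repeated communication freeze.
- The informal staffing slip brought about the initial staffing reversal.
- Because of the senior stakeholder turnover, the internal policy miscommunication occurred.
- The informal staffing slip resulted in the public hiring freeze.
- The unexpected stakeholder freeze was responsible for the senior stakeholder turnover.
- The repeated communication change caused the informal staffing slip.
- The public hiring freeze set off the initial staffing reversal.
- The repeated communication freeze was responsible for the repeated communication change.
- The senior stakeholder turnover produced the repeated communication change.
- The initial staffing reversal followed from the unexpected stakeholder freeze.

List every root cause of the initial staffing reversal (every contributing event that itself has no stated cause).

the cross-team policy slip, the repeated communication freeze, the unexpected stakeholder freeze

Tracing upstream from the initial staffing reversal: the initial staffing reversal ← the unexpected stakeholder freeze.
A separate upstream branch: the initial staffing reversal ← the cross-team policy slip.
A separate upstream branch: the initial staffing reversal ← the informal staffing slip ← the repeated communication freeze.
Each of those chain origins has no stated cause.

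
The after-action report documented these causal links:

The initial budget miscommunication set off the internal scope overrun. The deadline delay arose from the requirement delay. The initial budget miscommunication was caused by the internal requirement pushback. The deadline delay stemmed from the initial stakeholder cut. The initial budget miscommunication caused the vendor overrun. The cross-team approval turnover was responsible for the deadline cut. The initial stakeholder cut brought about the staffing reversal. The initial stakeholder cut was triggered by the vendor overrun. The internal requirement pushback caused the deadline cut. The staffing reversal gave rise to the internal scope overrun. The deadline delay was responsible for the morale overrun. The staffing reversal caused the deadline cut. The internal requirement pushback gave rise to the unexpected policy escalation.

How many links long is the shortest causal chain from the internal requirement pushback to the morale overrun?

5

Shortest chain: the internal requirement pushback → the initial budget miscommunication → the vendor overrun → the initial stakeholder cut → the deadline delay → the morale overrun.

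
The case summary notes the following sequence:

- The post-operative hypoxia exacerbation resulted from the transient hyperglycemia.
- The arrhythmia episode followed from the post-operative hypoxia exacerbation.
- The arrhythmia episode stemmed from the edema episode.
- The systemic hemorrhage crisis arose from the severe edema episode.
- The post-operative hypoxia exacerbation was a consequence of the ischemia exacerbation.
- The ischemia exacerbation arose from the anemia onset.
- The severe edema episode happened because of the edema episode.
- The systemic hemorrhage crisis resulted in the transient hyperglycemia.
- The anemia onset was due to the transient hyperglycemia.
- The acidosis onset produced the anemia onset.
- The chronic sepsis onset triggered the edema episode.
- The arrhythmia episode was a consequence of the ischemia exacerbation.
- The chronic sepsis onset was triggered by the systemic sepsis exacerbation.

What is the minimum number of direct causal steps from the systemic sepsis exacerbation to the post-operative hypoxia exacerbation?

6

Shortest chain: the systemic sepsis exacerbation → the chronic sepsis onset → the edema episode → the severe edema episode → the systemic hemorrhage crisis → the transient hyperglycemia → the post-operative hypoxia exacerbation.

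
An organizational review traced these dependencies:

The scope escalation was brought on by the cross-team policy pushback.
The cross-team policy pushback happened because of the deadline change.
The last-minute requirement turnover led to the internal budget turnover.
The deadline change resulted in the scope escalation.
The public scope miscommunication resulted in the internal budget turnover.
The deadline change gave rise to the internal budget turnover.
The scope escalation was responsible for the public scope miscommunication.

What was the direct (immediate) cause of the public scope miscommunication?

the scope escalation

Upstream contributors include the deadline change, the cross-team policy pushback, but only the scope escalation feeds directly into the public scope miscommunication.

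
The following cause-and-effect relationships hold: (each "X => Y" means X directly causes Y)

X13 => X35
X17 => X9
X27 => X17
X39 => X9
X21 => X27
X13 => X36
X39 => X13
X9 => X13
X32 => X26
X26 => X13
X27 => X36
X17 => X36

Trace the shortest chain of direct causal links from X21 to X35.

X21 → X27
X27 → X17
X17 → X9
X9 → X13
X13 → X35
Length: 5 steps.

X21 → X27 → X17 → X9 → X13 → X35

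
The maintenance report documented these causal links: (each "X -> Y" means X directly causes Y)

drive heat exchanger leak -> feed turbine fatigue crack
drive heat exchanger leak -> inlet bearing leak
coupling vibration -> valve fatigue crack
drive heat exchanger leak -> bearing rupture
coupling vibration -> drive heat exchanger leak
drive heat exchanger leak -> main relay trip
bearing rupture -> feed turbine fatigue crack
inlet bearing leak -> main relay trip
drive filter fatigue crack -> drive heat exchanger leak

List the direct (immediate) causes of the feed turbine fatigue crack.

Upstream contributors include the coupling vibration, the drive filter fatigue crack, but only the bearing rupture, the drive heat exchanger leak feed directly into the feed turbine fatigue crack.

the bearing rupture, the drive heat exchanger leak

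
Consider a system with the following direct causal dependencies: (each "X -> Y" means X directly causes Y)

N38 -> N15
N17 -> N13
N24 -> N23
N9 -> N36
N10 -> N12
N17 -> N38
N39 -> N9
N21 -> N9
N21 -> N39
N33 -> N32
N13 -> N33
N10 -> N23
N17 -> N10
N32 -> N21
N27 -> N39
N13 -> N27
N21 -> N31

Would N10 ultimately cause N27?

No

N10 leads to N23, N12; N27 is not among them.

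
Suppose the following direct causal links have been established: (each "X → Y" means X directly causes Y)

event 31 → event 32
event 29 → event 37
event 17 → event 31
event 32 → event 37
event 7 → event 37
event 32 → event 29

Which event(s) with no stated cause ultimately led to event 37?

event 17, event 7

Tracing upstream from event 37: event 37 ← event 32 ← event 31 ← event 17.
A separate upstream branch: event 37 ← event 7.
Each of those chain origins has no stated cause.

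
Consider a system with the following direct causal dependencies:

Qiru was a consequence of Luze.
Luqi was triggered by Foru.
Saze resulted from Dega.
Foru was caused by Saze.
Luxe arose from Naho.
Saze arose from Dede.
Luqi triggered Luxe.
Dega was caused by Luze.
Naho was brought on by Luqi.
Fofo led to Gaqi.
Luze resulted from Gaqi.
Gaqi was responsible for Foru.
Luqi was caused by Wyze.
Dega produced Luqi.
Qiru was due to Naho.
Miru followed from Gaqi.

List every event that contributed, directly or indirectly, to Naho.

Dede, Dega, Fofo, Foru, Gaqi, Luqi, Luze, Saze, Wyze

Immediate cause of Naho: Luqi.
Further upstream: Fofo, Gaqi, Luze, Dega, Wyze, Dede, Saze, Foru.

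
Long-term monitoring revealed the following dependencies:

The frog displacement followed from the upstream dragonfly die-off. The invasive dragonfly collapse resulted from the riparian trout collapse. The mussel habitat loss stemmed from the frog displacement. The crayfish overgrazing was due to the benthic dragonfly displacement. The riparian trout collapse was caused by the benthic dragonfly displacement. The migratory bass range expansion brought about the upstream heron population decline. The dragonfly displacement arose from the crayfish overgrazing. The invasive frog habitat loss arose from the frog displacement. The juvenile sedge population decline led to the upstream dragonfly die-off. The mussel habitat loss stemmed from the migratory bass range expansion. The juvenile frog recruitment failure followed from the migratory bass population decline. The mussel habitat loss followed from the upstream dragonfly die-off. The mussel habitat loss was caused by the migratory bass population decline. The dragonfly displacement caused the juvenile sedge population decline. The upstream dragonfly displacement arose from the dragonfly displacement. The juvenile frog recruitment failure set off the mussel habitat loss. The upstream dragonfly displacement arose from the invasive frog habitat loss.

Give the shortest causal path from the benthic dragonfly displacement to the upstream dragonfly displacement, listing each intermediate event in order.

the benthic dragonfly displacement → the crayfish overgrazing → the dragonfly displacement → the upstream dragonfly displacement

the benthic dragonfly displacement → the crayfish overgrazing
the crayfish overgrazing → the dragonfly displacement
the dragonfly displacement → the upstream dragonfly displacement
Length: 3 steps.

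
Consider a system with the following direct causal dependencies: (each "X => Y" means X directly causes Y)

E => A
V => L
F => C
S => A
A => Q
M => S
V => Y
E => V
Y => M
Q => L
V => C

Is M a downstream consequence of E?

There is a causal chain: E → V → Y → M.

Yes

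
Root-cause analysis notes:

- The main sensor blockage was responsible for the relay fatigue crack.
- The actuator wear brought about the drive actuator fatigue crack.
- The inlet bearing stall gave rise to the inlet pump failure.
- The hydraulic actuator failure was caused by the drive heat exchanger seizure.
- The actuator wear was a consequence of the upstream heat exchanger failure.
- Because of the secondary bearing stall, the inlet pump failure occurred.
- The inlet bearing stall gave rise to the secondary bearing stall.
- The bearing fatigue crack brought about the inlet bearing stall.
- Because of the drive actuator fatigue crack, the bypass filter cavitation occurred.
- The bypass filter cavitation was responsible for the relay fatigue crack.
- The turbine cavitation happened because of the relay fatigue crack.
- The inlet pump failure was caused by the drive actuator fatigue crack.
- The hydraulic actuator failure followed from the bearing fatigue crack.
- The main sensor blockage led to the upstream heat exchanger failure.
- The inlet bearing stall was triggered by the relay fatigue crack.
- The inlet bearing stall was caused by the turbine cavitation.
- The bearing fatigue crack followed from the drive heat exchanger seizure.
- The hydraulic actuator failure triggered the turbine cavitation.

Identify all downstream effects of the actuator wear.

the bypass filter cavitation, the drive actuator fatigue crack, the inlet bearing stall, the inlet pump failure, the relay fatigue crack, the secondary bearing stall, the turbine cavitation

Direct effects: the drive actuator fatigue crack.
2 steps out: the bypass filter cavitation, the inlet pump failure.
3 steps out: the relay fatigue crack.
4 steps out: the turbine cavitation, the inlet bearing stall.
5 steps out: the secondary bearing stall.
Not reachable from it: the drive heat exchanger seizure, the bearing fatigue crack, the main sensor blockage, the upstream heat exchanger failure, the hydraulic actuator failure.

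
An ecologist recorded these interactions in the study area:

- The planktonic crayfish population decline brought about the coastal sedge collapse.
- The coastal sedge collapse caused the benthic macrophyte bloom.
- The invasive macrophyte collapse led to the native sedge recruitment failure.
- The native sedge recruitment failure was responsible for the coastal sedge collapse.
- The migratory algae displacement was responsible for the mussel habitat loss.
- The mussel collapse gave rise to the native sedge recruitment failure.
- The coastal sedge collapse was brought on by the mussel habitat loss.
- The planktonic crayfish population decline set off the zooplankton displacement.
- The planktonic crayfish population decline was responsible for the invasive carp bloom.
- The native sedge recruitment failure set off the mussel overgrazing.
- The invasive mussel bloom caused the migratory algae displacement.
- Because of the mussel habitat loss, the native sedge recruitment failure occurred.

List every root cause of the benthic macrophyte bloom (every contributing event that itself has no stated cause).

Tracing upstream from the benthic macrophyte bloom: the benthic macrophyte bloom ← the coastal sedge collapse ← the planktonic crayfish population decline.
A separate upstream branch: the benthic macrophyte bloom ← the coastal sedge collapse ← the native sedge recruitment failure ← the mussel collapse.
A separate upstream branch: the benthic macrophyte bloom ← the coastal sedge collapse ← the mussel habitat loss ← the migratory algae displacement ← the invasive mussel bloom.
A separate upstream branch: the benthic macrophyte bloom ← the coastal sedge collapse ← the native sedge recruitment failure ← the invasive macrophyte collapse.
Each of those chain origins has no stated cause.

the invasive macrophyte collapse, the invasive mussel bloom, the mussel collapse, the planktonic crayfish population decline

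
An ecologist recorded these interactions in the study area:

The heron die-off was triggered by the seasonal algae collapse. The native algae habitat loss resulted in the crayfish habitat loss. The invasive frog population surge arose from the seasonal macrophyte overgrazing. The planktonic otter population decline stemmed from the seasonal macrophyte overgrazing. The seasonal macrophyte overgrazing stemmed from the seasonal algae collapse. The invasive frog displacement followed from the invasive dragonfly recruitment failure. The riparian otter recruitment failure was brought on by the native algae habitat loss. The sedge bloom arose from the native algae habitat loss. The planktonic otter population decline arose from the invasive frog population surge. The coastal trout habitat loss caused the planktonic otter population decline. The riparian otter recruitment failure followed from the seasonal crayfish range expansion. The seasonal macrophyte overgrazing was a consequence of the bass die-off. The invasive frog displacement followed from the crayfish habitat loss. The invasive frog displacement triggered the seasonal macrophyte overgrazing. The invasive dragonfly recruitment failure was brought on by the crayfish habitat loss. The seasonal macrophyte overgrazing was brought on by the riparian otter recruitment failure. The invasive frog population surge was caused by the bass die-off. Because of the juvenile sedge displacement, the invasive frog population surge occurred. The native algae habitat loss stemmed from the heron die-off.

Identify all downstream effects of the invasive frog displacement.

the invasive frog population surge, the planktonic otter population decline, the seasonal macrophyte overgrazing

Direct effects: the seasonal macrophyte overgrazing.
2 steps out: the invasive frog population surge, the planktonic otter population decline.
Not reachable from it: the seasonal algae collapse, the coastal trout habitat loss, the heron die-off, the juvenile sedge displacement, the native algae habitat loss, the crayfish habitat loss, the seasonal crayfish range expansion, the riparian otter recruitment failure, the invasive dragonfly recruitment failure, the bass die-off, the sedge bloom.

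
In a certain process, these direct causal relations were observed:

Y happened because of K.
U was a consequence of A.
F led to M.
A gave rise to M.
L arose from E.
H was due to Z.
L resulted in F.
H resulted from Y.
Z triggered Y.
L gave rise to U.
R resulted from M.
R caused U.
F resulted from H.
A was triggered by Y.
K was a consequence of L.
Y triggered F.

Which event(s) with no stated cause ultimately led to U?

E, Z

Tracing upstream from U: U ← L ← E.
A separate upstream branch: U ← A ← Y ← Z.
Each of those chain origins has no stated cause.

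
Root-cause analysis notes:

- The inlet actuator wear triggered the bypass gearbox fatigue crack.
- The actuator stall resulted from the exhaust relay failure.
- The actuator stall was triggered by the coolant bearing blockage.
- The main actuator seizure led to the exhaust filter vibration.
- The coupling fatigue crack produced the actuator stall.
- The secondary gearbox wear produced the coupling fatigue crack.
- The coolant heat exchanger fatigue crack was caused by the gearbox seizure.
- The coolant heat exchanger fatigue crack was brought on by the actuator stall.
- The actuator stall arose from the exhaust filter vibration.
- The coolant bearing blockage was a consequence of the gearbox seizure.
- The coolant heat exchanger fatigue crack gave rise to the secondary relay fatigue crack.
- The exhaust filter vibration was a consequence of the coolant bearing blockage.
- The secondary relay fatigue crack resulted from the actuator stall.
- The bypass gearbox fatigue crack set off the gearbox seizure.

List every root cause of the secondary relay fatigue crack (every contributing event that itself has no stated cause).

the exhaust relay failure, the inlet actuator wear, the main actuator seizure, the secondary gearbox wear

Tracing upstream from the secondary relay fatigue crack: the secondary relay fatigue crack ← the coolant heat exchanger fatigue crack ← the gearbox seizure ← the bypass gearbox fatigue crack ← the inlet actuator wear.
A separate upstream branch: the secondary relay fatigue crack ← the actuator stall ← the coupling fatigue crack ← the secondary gearbox wear.
A separate upstream branch: the secondary relay fatigue crack ← the actuator stall ← the exhaust filter vibration ← the main actuator seizure.
A separate upstream branch: the secondary relay fatigue crack ← the actuator stall ← the exhaust relay failure.
Each of those chain origins has no stated cause.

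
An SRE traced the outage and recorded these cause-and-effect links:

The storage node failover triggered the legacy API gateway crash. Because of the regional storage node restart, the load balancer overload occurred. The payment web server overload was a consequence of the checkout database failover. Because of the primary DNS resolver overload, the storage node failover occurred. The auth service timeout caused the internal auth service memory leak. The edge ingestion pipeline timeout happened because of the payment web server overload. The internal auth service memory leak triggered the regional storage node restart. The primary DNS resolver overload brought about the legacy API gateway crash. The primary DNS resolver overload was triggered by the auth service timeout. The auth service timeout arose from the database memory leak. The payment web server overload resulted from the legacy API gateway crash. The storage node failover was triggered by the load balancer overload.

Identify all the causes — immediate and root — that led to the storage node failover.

the auth service timeout, the database memory leak, the internal auth service memory leak, the load balancer overload, the primary DNS resolver overload, the regional storage node restart

Immediate causes of the storage node failover: the load balancer overload, the primary DNS resolver overload.
Further upstream: the database memory leak, the auth service timeout, the internal auth service memory leak, the regional storage node restart.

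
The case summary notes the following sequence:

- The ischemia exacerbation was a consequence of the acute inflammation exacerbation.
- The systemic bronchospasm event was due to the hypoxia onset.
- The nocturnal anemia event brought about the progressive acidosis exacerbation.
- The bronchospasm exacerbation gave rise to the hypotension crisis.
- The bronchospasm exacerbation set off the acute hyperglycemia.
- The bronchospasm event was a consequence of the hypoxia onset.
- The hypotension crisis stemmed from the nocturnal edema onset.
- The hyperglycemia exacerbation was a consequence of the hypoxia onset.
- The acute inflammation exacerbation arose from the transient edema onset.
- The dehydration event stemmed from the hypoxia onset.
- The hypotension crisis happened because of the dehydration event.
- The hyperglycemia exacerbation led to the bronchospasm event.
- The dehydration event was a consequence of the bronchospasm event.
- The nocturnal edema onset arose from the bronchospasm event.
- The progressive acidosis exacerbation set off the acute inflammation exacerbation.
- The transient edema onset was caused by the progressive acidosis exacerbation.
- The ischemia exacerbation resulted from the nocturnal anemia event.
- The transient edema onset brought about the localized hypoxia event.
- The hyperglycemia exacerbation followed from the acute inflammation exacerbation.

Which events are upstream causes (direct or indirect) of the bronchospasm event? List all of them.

Immediate causes of the bronchospasm event: the hypoxia onset, the hyperglycemia exacerbation.
Further upstream: the nocturnal anemia event, the progressive acidosis exacerbation, the transient edema onset, the acute inflammation exacerbation.

the acute inflammation exacerbation, the hyperglycemia exacerbation, the hypoxia onset, the nocturnal anemia event, the progressive acidosis exacerbation, the transient edema onset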